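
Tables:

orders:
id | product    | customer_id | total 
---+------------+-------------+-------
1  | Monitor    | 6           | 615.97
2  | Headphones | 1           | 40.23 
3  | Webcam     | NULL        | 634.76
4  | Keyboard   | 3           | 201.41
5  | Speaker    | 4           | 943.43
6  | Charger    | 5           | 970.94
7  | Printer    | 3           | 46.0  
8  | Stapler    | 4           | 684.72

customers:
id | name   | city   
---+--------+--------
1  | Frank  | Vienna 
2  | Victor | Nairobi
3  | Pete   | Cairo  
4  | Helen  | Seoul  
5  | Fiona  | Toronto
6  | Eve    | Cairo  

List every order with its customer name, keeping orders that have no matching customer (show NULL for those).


LEFT JOIN keeps every row from orders (the left table); where customer_id has no match in customers, the customer columns become NULL. Walk through each order:
  - order 1 (Monitor): customer_id=6 -> matches Eve
  - order 2 (Headphones): customer_id=1 -> matches Frank
  - order 3 (Webcam): customer_id=NULL, no match -> kept with NULL
  - order 4 (Keyboard): customer_id=3 -> matches Pete
  - order 5 (Speaker): customer_id=4 -> matches Helen
  - order 6 (Charger): customer_id=5 -> matches Fiona
  - order 7 (Printer): customer_id=3 -> matches Pete
  - order 8 (Stapler): customer_id=4 -> matches Helen
All 8 rows appear; 1 has NULL customer.

SQL:
SELECT a.product, b.name AS customer
FROM orders a
LEFT JOIN customers b ON a.customer_id = b.id

Result:
product    | customer
-----------+---------
Monitor    | Eve     
Headphones | Frank   
Webcam     | NULL    
Keyboard   | Pete    
Speaker    | Helen   
Charger    | Fiona   
Printer    | Pete    
Stapler    | Helen   


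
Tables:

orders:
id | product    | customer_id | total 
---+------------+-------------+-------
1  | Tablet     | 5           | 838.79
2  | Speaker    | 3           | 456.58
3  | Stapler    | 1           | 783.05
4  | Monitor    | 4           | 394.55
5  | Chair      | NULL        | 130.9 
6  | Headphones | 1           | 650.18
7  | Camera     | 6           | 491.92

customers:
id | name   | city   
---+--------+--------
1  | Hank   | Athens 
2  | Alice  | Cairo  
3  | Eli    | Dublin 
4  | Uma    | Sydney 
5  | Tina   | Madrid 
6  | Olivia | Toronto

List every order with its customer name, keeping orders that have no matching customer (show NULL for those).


LEFT JOIN keeps every row from orders (the left table); where customer_id has no match in customers, the customer columns become NULL. Walk through each order:
  - order 1 (Tablet): customer_id=5 -> matches Tina
  - order 2 (Speaker): customer_id=3 -> matches Eli
  - order 3 (Stapler): customer_id=1 -> matches Hank
  - order 4 (Monitor): customer_id=4 -> matches Uma
  - order 5 (Chair): customer_id=NULL, no match -> kept with NULL
  - order 6 (Headphones): customer_id=1 -> matches Hank
  - order 7 (Camera): customer_id=6 -> matches Olivia
All 7 rows appear; 1 has NULL customer.

SQL:
SELECT a.product, b.name AS customer
FROM orders a
LEFT JOIN customers b ON a.customer_id = b.id

Result:
product    | customer
-----------+---------
Tablet     | Tina    
Speaker    | Eli     
Stapler    | Hank    
Monitor    | Uma     
Chair      | NULL    
Headphones | Hank    
Camera     | Olivia  


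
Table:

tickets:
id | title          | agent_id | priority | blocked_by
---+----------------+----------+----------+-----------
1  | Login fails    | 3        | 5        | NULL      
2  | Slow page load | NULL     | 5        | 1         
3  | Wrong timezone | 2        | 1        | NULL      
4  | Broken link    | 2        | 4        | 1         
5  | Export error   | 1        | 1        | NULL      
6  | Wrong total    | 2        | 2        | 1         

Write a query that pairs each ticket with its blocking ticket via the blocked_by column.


This is a self-join: tickets is joined to a second copy of itself, matching each row's blocked_by to another row's id. Use LEFT JOIN so rows with blocked_by=NULL are kept.
  - ticket 1 (Login fails): blocked_by=NULL -> NULL
  - ticket 2 (Slow page load): blocked_by=1 -> Login fails
  - ticket 3 (Wrong timezone): blocked_by=NULL -> NULL
  - ticket 4 (Broken link): blocked_by=1 -> Login fails
  - ticket 5 (Export error): blocked_by=NULL -> NULL
  - ticket 6 (Wrong total): blocked_by=1 -> Login fails

SQL:
SELECT a.title AS item, b.title AS blocked_by
FROM tickets a
LEFT JOIN tickets b ON a.blocked_by = b.id

Result:
item           | blocked_by 
---------------+------------
Login fails    | NULL       
Slow page load | Login fails
Wrong timezone | NULL       
Broken link    | Login fails
Export error   | NULL       
Wrong total    | Login fails


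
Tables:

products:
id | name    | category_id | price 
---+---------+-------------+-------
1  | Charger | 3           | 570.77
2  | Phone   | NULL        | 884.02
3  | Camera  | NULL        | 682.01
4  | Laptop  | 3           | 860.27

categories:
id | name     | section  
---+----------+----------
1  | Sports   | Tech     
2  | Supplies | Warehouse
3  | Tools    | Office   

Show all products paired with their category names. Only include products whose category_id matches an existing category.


INNER JOIN keeps only products rows whose category_id matches an id in categories. Walk through each product:
  - product 1 (Charger): category_id=3 -> matches Tools
  - product 2 (Phone): category_id=NULL, no match -> dropped
  - product 3 (Camera): category_id=NULL, no match -> dropped
  - product 4 (Laptop): category_id=3 -> matches Tools
So 2 of 4 rows are dropped.

SQL:
SELECT a.name, b.name AS category
FROM products a
INNER JOIN categories b ON a.category_id = b.id

Result:
name    | category
--------+---------
Charger | Tools   
Laptop  | Tools   


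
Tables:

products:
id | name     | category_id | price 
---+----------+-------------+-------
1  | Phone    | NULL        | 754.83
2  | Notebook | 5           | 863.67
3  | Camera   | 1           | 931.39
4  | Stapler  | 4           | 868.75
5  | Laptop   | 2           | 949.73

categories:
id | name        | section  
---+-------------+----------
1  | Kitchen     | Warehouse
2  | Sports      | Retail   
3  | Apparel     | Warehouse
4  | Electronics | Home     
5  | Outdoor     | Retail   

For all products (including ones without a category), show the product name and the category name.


LEFT JOIN keeps every row from products (the left table); where category_id has no match in categories, the category columns become NULL. Walk through each product:
  - product 1 (Phone): category_id=NULL, no match -> kept with NULL
  - product 2 (Notebook): category_id=5 -> matches Outdoor
  - product 3 (Camera): category_id=1 -> matches Kitchen
  - product 4 (Stapler): category_id=4 -> matches Electronics
  - product 5 (Laptop): category_id=2 -> matches Sports
All 5 rows appear; 1 has NULL category.

SQL:
SELECT a.name, b.name AS category
FROM products a
LEFT JOIN categories b ON a.category_id = b.id

Result:
name     | category   
---------+------------
Phone    | NULL       
Notebook | Outdoor    
Camera   | Kitchen    
Stapler  | Electronics
Laptop   | Sports     


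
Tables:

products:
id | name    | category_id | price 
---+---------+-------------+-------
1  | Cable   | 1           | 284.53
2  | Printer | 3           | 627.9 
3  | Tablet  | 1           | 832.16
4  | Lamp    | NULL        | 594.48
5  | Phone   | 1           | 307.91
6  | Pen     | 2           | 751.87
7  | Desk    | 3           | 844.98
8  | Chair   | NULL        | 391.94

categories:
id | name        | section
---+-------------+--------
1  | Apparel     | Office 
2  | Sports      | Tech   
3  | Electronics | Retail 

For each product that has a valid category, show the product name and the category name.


INNER JOIN keeps only products rows whose category_id matches an id in categories. Walk through each product:
  - product 1 (Cable): category_id=1 -> matches Apparel
  - product 2 (Printer): category_id=3 -> matches Electronics
  - product 3 (Tablet): category_id=1 -> matches Apparel
  - product 4 (Lamp): category_id=NULL, no match -> dropped
  - product 5 (Phone): category_id=1 -> matches Apparel
  - product 6 (Pen): category_id=2 -> matches Sports
  - product 7 (Desk): category_id=3 -> matches Electronics
  - product 8 (Chair): category_id=NULL, no match -> dropped
So 2 of 8 rows are dropped.

SQL:
SELECT a.name, b.name AS category
FROM products a
INNER JOIN categories b ON a.category_id = b.id

Result:
name    | category   
--------+------------
Cable   | Apparel    
Printer | Electronics
Tablet  | Apparel    
Phone   | Apparel    
Pen     | Sports     
Desk    | Electronics


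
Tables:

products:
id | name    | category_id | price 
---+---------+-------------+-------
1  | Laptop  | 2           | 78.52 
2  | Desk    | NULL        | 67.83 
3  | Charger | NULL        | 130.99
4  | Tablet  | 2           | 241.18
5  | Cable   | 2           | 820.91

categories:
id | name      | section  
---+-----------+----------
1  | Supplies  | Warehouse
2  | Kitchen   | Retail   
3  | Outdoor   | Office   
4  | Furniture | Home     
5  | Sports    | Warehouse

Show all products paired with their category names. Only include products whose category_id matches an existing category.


INNER JOIN keeps only products rows whose category_id matches an id in categories. Walk through each product:
  - product 1 (Laptop): category_id=2 -> matches Kitchen
  - product 2 (Desk): category_id=NULL, no match -> dropped
  - product 3 (Charger): category_id=NULL, no match -> dropped
  - product 4 (Tablet): category_id=2 -> matches Kitchen
  - product 5 (Cable): category_id=2 -> matches Kitchen
So 2 of 5 rows are dropped.

SQL:
SELECT a.name, b.name AS category
FROM products a
INNER JOIN categories b ON a.category_id = b.id

Result:
name   | category
-------+---------
Laptop | Kitchen 
Tablet | Kitchen 
Cable  | Kitchen 


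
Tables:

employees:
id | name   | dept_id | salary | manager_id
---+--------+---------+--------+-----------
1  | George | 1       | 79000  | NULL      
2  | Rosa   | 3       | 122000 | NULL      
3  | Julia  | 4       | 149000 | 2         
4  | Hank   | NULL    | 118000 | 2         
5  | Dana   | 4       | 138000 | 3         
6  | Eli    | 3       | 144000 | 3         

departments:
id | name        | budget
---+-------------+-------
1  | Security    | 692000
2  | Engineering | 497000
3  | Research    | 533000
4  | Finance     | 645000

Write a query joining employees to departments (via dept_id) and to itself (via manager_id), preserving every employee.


Two LEFT JOINs from the same base table employees: one to departments via dept_id, one to employees itself via manager_id. Both are LEFT so every employee is preserved.
Match against departments:
  - employee 1 (George): dept_id=1 -> matches Security
  - employee 2 (Rosa): dept_id=3 -> matches Research
  - employee 3 (Julia): dept_id=4 -> matches Finance
  - employee 4 (Hank): dept_id=NULL, no match -> kept with NULL
  - employee 5 (Dana): dept_id=4 -> matches Finance
  - employee 6 (Eli): dept_id=3 -> matches Research
Match against employees (self):
  - employee 1 (George): manager_id=NULL -> NULL
  - employee 2 (Rosa): manager_id=NULL -> NULL
  - employee 3 (Julia): manager_id=2 -> Rosa
  - employee 4 (Hank): manager_id=2 -> Rosa
  - employee 5 (Dana): manager_id=3 -> Julia
  - employee 6 (Eli): manager_id=3 -> Julia

SQL:
SELECT a.name, b.name AS department, c.name AS manager
FROM employees a
LEFT JOIN departments b ON a.dept_id = b.id
LEFT JOIN employees c ON a.manager_id = c.id

Result:
name   | department | manager
-------+------------+--------
George | Security   | NULL   
Rosa   | Research   | NULL   
Julia  | Finance    | Rosa   
Hank   | NULL       | Rosa   
Dana   | Finance    | Julia  
Eli    | Research   | Julia  


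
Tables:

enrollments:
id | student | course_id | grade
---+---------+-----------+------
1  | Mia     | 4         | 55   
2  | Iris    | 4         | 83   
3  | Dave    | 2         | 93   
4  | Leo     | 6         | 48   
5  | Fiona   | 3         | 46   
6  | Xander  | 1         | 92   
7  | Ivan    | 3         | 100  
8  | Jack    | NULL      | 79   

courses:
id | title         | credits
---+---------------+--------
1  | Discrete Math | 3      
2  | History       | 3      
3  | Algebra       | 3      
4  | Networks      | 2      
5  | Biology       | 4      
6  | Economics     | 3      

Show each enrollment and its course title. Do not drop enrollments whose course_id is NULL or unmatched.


LEFT JOIN keeps every row from enrollments (the left table); where course_id has no match in courses, the course columns become NULL. Walk through each enrollment:
  - enrollment 1 (Mia): course_id=4 -> matches Networks
  - enrollment 2 (Iris): course_id=4 -> matches Networks
  - enrollment 3 (Dave): course_id=2 -> matches History
  - enrollment 4 (Leo): course_id=6 -> matches Economics
  - enrollment 5 (Fiona): course_id=3 -> matches Algebra
  - enrollment 6 (Xander): course_id=1 -> matches Discrete Math
  - enrollment 7 (Ivan): course_id=3 -> matches Algebra
  - enrollment 8 (Jack): course_id=NULL, no match -> kept with NULL
All 8 rows appear; 1 has NULL course.

SQL:
SELECT a.student, b.title AS course
FROM enrollments a
LEFT JOIN courses b ON a.course_id = b.id

Result:
student | course       
--------+--------------
Mia     | Networks     
Iris    | Networks     
Dave    | History      
Leo     | Economics    
Fiona   | Algebra      
Xander  | Discrete Math
Ivan    | Algebra      
Jack    | NULL         


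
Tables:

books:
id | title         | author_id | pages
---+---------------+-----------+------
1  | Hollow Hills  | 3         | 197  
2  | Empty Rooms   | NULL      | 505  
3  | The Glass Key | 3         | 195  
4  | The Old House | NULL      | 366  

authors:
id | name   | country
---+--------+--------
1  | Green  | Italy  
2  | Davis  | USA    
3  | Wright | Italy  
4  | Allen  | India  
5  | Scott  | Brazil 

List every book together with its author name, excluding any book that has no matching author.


INNER JOIN keeps only books rows whose author_id matches an id in authors. Walk through each book:
  - book 1 (Hollow Hills): author_id=3 -> matches Wright
  - book 2 (Empty Rooms): author_id=NULL, no match -> dropped
  - book 3 (The Glass Key): author_id=3 -> matches Wright
  - book 4 (The Old House): author_id=NULL, no match -> dropped
So 2 of 4 rows are dropped.

SQL:
SELECT a.title, b.name AS author
FROM books a
INNER JOIN authors b ON a.author_id = b.id

Result:
title         | author
--------------+-------
Hollow Hills  | Wright
The Glass Key | Wright


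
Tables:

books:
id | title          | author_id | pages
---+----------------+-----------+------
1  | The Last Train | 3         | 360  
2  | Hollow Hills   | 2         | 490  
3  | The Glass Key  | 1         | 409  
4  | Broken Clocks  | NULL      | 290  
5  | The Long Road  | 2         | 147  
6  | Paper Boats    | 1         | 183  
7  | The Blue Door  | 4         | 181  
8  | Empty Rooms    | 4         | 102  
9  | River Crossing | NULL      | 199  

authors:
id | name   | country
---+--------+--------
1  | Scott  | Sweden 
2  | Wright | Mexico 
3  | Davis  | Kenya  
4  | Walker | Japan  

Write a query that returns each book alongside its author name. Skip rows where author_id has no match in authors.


INNER JOIN keeps only books rows whose author_id matches an id in authors. Walk through each book:
  - book 1 (The Last Train): author_id=3 -> matches Davis
  - book 2 (Hollow Hills): author_id=2 -> matches Wright
  - book 3 (The Glass Key): author_id=1 -> matches Scott
  - book 4 (Broken Clocks): author_id=NULL, no match -> dropped
  - book 5 (The Long Road): author_id=2 -> matches Wright
  - book 6 (Paper Boats): author_id=1 -> matches Scott
  - book 7 (The Blue Door): author_id=4 -> matches Walker
  - book 8 (Empty Rooms): author_id=4 -> matches Walker
  - book 9 (River Crossing): author_id=NULL, no match -> dropped
So 2 of 9 rows are dropped.

SQL:
SELECT a.title, b.name AS author
FROM books a
INNER JOIN authors b ON a.author_id = b.id

Result:
title          | author
---------------+-------
The Last Train | Davis 
Hollow Hills   | Wright
The Glass Key  | Scott 
The Long Road  | Wright
Paper Boats    | Scott 
The Blue Door  | Walker
Empty Rooms    | Walker


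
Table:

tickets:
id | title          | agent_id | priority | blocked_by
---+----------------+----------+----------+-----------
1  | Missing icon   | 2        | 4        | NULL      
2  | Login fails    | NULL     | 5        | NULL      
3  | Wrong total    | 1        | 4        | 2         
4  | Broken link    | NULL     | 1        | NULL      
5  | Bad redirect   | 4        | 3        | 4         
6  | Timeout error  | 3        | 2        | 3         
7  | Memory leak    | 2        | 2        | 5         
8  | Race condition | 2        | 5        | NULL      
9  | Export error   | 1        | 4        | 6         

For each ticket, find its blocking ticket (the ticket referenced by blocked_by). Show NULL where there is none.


This is a self-join: tickets is joined to a second copy of itself, matching each row's blocked_by to another row's id. Use LEFT JOIN so rows with blocked_by=NULL are kept.
  - ticket 1 (Missing icon): blocked_by=NULL -> NULL
  - ticket 2 (Login fails): blocked_by=NULL -> NULL
  - ticket 3 (Wrong total): blocked_by=2 -> Login fails
  - ticket 4 (Broken link): blocked_by=NULL -> NULL
  - ticket 5 (Bad redirect): blocked_by=4 -> Broken link
  - ticket 6 (Timeout error): blocked_by=3 -> Wrong total
  - ticket 7 (Memory leak): blocked_by=5 -> Bad redirect
  - ticket 8 (Race condition): blocked_by=NULL -> NULL
  - ticket 9 (Export error): blocked_by=6 -> Timeout error

SQL:
SELECT a.title AS item, b.title AS blocked_by
FROM tickets a
LEFT JOIN tickets b ON a.blocked_by = b.id

Result:
item           | blocked_by   
---------------+--------------
Missing icon   | NULL         
Login fails    | NULL         
Wrong total    | Login fails  
Broken link    | NULL         
Bad redirect   | Broken link  
Timeout error  | Wrong total  
Memory leak    | Bad redirect 
Race condition | NULL         
Export error   | Timeout error


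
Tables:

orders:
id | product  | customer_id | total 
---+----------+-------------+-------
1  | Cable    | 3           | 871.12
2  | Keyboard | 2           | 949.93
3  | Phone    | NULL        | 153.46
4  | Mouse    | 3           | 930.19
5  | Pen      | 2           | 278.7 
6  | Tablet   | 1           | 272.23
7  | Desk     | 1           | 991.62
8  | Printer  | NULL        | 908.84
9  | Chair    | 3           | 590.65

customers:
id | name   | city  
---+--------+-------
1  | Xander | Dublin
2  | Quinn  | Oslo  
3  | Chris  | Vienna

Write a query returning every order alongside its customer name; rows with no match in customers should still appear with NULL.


LEFT JOIN keeps every row from orders (the left table); where customer_id has no match in customers, the customer columns become NULL. Walk through each order:
  - order 1 (Cable): customer_id=3 -> matches Chris
  - order 2 (Keyboard): customer_id=2 -> matches Quinn
  - order 3 (Phone): customer_id=NULL, no match -> kept with NULL
  - order 4 (Mouse): customer_id=3 -> matches Chris
  - order 5 (Pen): customer_id=2 -> matches Quinn
  - order 6 (Tablet): customer_id=1 -> matches Xander
  - order 7 (Desk): customer_id=1 -> matches Xander
  - order 8 (Printer): customer_id=NULL, no match -> kept with NULL
  - order 9 (Chair): customer_id=3 -> matches Chris
All 9 rows appear; 2 have NULL customer.

SQL:
SELECT a.product, b.name AS customer
FROM orders a
LEFT JOIN customers b ON a.customer_id = b.id

Result:
product  | customer
---------+---------
Cable    | Chris   
Keyboard | Quinn   
Phone    | NULL    
Mouse    | Chris   
Pen      | Quinn   
Tablet   | Xander  
Desk     | Xander  
Printer  | NULL    
Chair    | Chris   


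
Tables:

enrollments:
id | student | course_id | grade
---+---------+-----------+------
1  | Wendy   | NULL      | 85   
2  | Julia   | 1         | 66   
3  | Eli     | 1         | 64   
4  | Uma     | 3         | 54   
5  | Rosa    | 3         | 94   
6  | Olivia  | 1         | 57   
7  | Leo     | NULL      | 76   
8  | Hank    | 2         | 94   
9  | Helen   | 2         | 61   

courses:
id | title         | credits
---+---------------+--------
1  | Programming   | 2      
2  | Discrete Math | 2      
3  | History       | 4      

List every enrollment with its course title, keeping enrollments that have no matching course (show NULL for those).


LEFT JOIN keeps every row from enrollments (the left table); where course_id has no match in courses, the course columns become NULL. Walk through each enrollment:
  - enrollment 1 (Wendy): course_id=NULL, no match -> kept with NULL
  - enrollment 2 (Julia): course_id=1 -> matches Programming
  - enrollment 3 (Eli): course_id=1 -> matches Programming
  - enrollment 4 (Uma): course_id=3 -> matches History
  - enrollment 5 (Rosa): course_id=3 -> matches History
  - enrollment 6 (Olivia): course_id=1 -> matches Programming
  - enrollment 7 (Leo): course_id=NULL, no match -> kept with NULL
  - enrollment 8 (Hank): course_id=2 -> matches Discrete Math
  - enrollment 9 (Helen): course_id=2 -> matches Discrete Math
All 9 rows appear; 2 have NULL course.

SQL:
SELECT a.student, b.title AS course
FROM enrollments a
LEFT JOIN courses b ON a.course_id = b.id

Result:
student | course       
--------+--------------
Wendy   | NULL         
Julia   | Programming  
Eli     | Programming  
Uma     | History      
Rosa    | History      
Olivia  | Programming  
Leo     | NULL         
Hank    | Discrete Math
Helen   | Discrete Math


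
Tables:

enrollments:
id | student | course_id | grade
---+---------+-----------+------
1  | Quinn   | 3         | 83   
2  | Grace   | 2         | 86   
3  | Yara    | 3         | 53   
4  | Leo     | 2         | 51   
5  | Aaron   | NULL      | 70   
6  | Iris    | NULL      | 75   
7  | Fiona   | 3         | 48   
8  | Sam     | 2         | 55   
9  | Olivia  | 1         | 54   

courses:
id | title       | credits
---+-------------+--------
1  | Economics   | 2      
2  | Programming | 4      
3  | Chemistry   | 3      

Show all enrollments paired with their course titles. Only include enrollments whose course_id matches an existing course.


INNER JOIN keeps only enrollments rows whose course_id matches an id in courses. Walk through each enrollment:
  - enrollment 1 (Quinn): course_id=3 -> matches Chemistry
  - enrollment 2 (Grace): course_id=2 -> matches Programming
  - enrollment 3 (Yara): course_id=3 -> matches Chemistry
  - enrollment 4 (Leo): course_id=2 -> matches Programming
  - enrollment 5 (Aaron): course_id=NULL, no match -> dropped
  - enrollment 6 (Iris): course_id=NULL, no match -> dropped
  - enrollment 7 (Fiona): course_id=3 -> matches Chemistry
  - enrollment 8 (Sam): course_id=2 -> matches Programming
  - enrollment 9 (Olivia): course_id=1 -> matches Economics
So 2 of 9 rows are dropped.

SQL:
SELECT a.student, b.title AS course
FROM enrollments a
INNER JOIN courses b ON a.course_id = b.id

Result:
student | course     
--------+------------
Quinn   | Chemistry  
Grace   | Programming
Yara    | Chemistry  
Leo     | Programming
Fiona   | Chemistry  
Sam     | Programming
Olivia  | Economics  


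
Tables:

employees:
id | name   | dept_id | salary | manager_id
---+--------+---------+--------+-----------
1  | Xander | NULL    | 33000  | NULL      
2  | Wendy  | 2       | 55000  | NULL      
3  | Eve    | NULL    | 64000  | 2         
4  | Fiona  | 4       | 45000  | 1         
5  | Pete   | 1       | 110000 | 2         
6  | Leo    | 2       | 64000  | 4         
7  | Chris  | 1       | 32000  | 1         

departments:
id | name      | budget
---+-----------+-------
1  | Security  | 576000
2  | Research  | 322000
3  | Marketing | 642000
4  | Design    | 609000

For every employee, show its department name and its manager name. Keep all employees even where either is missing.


Two LEFT JOINs from the same base table employees: one to departments via dept_id, one to employees itself via manager_id. Both are LEFT so every employee is preserved.
Match against departments:
  - employee 1 (Xander): dept_id=NULL, no match -> kept with NULL
  - employee 2 (Wendy): dept_id=2 -> matches Research
  - employee 3 (Eve): dept_id=NULL, no match -> kept with NULL
  - employee 4 (Fiona): dept_id=4 -> matches Design
  - employee 5 (Pete): dept_id=1 -> matches Security
  - employee 6 (Leo): dept_id=2 -> matches Research
  - employee 7 (Chris): dept_id=1 -> matches Security
Match against employees (self):
  - employee 1 (Xander): manager_id=NULL -> NULL
  - employee 2 (Wendy): manager_id=NULL -> NULL
  - employee 3 (Eve): manager_id=2 -> Wendy
  - employee 4 (Fiona): manager_id=1 -> Xander
  - employee 5 (Pete): manager_id=2 -> Wendy
  - employee 6 (Leo): manager_id=4 -> Fiona
  - employee 7 (Chris): manager_id=1 -> Xander

SQL:
SELECT a.name, b.name AS department, c.name AS manager
FROM employees a
LEFT JOIN departments b ON a.dept_id = b.id
LEFT JOIN employees c ON a.manager_id = c.id

Result:
name   | department | manager
-------+------------+--------
Xander | NULL       | NULL   
Wendy  | Research   | NULL   
Eve    | NULL       | Wendy  
Fiona  | Design     | Xander 
Pete   | Security   | Wendy  
Leo    | Research   | Fiona  
Chris  | Security   | Xander 


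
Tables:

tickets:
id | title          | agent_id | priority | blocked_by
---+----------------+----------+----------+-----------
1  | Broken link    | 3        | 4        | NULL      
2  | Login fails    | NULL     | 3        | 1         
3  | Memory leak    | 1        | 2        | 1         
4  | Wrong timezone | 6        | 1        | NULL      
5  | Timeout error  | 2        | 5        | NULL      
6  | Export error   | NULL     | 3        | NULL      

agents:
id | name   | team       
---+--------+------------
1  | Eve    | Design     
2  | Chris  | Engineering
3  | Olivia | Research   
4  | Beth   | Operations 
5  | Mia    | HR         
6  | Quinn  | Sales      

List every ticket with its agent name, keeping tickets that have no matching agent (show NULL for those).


LEFT JOIN keeps every row from tickets (the left table); where agent_id has no match in agents, the agent columns become NULL. Walk through each ticket:
  - ticket 1 (Broken link): agent_id=3 -> matches Olivia
  - ticket 2 (Login fails): agent_id=NULL, no match -> kept with NULL
  - ticket 3 (Memory leak): agent_id=1 -> matches Eve
  - ticket 4 (Wrong timezone): agent_id=6 -> matches Quinn
  - ticket 5 (Timeout error): agent_id=2 -> matches Chris
  - ticket 6 (Export error): agent_id=NULL, no match -> kept with NULL
All 6 rows appear; 2 have NULL agent.

SQL:
SELECT a.title, b.name AS agent
FROM tickets a
LEFT JOIN agents b ON a.agent_id = b.id

Result:
title          | agent 
---------------+-------
Broken link    | Olivia
Login fails    | NULL  
Memory leak    | Eve   
Wrong timezone | Quinn 
Timeout error  | Chris 
Export error   | NULL  


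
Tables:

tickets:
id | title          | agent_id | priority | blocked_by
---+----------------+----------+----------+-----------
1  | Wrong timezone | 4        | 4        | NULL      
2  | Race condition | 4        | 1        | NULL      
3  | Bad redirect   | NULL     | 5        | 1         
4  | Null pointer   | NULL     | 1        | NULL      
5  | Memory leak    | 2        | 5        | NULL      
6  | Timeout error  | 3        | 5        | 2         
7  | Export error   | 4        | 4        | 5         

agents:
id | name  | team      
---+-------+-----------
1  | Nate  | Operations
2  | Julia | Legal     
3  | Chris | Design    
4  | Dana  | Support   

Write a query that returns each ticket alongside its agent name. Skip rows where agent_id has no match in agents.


INNER JOIN keeps only tickets rows whose agent_id matches an id in agents. Walk through each ticket:
  - ticket 1 (Wrong timezone): agent_id=4 -> matches Dana
  - ticket 2 (Race condition): agent_id=4 -> matches Dana
  - ticket 3 (Bad redirect): agent_id=NULL, no match -> dropped
  - ticket 4 (Null pointer): agent_id=NULL, no match -> dropped
  - ticket 5 (Memory leak): agent_id=2 -> matches Julia
  - ticket 6 (Timeout error): agent_id=3 -> matches Chris
  - ticket 7 (Export error): agent_id=4 -> matches Dana
So 2 of 7 rows are dropped.

SQL:
SELECT a.title, b.name AS agent
FROM tickets a
INNER JOIN agents b ON a.agent_id = b.id

Result:
title          | agent
---------------+------
Wrong timezone | Dana 
Race condition | Dana 
Memory leak    | Julia
Timeout error  | Chris
Export error   | Dana 


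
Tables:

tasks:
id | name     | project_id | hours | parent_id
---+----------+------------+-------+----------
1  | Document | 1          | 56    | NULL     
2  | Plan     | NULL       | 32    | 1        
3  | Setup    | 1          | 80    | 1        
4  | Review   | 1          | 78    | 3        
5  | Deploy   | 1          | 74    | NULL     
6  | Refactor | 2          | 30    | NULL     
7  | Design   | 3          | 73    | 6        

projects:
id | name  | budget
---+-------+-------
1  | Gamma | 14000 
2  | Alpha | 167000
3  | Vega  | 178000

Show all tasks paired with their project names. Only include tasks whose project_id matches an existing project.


INNER JOIN keeps only tasks rows whose project_id matches an id in projects. Walk through each task:
  - task 1 (Document): project_id=1 -> matches Gamma
  - task 2 (Plan): project_id=NULL, no match -> dropped
  - task 3 (Setup): project_id=1 -> matches Gamma
  - task 4 (Review): project_id=1 -> matches Gamma
  - task 5 (Deploy): project_id=1 -> matches Gamma
  - task 6 (Refactor): project_id=2 -> matches Alpha
  - task 7 (Design): project_id=3 -> matches Vega
So 1 of 7 rows is dropped.

SQL:
SELECT a.name, b.name AS project
FROM tasks a
INNER JOIN projects b ON a.project_id = b.id

Result:
name     | project
---------+--------
Document | Gamma  
Setup    | Gamma  
Review   | Gamma  
Deploy   | Gamma  
Refactor | Alpha  
Design   | Vega   


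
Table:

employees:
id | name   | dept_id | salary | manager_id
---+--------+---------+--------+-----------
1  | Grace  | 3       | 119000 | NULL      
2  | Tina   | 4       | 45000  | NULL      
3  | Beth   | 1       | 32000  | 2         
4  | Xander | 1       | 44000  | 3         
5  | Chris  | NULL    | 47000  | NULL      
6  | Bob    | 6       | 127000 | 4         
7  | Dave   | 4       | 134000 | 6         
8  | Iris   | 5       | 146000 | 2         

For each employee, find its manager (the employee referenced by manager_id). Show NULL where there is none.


This is a self-join: employees is joined to a second copy of itself, matching each row's manager_id to another row's id. Use LEFT JOIN so rows with manager_id=NULL are kept.
  - employee 1 (Grace): manager_id=NULL -> NULL
  - employee 2 (Tina): manager_id=NULL -> NULL
  - employee 3 (Beth): manager_id=2 -> Tina
  - employee 4 (Xander): manager_id=3 -> Beth
  - employee 5 (Chris): manager_id=NULL -> NULL
  - employee 6 (Bob): manager_id=4 -> Xander
  - employee 7 (Dave): manager_id=6 -> Bob
  - employee 8 (Iris): manager_id=2 -> Tina

SQL:
SELECT a.name AS item, b.name AS manager
FROM employees a
LEFT JOIN employees b ON a.manager_id = b.id

Result:
item   | manager
-------+--------
Grace  | NULL   
Tina   | NULL   
Beth   | Tina   
Xander | Beth   
Chris  | NULL   
Bob    | Xander 
Dave   | Bob    
Iris   | Tina   


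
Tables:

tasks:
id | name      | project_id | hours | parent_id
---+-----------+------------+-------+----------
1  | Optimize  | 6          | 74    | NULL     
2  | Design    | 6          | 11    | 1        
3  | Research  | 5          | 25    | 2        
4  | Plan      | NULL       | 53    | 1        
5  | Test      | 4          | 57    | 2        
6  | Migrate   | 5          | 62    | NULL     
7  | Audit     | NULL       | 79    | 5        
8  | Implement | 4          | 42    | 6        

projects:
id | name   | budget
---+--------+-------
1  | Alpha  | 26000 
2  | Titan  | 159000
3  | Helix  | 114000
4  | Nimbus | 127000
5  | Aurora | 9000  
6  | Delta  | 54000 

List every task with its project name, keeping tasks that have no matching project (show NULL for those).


LEFT JOIN keeps every row from tasks (the left table); where project_id has no match in projects, the project columns become NULL. Walk through each task:
  - task 1 (Optimize): project_id=6 -> matches Delta
  - task 2 (Design): project_id=6 -> matches Delta
  - task 3 (Research): project_id=5 -> matches Aurora
  - task 4 (Plan): project_id=NULL, no match -> kept with NULL
  - task 5 (Test): project_id=4 -> matches Nimbus
  - task 6 (Migrate): project_id=5 -> matches Aurora
  - task 7 (Audit): project_id=NULL, no match -> kept with NULL
  - task 8 (Implement): project_id=4 -> matches Nimbus
All 8 rows appear; 2 have NULL project.

SQL:
SELECT a.name, b.name AS project
FROM tasks a
LEFT JOIN projects b ON a.project_id = b.id

Result:
name      | project
----------+--------
Optimize  | Delta  
Design    | Delta  
Research  | Aurora 
Plan      | NULL   
Test      | Nimbus 
Migrate   | Aurora 
Audit     | NULL   
Implement | Nimbus 


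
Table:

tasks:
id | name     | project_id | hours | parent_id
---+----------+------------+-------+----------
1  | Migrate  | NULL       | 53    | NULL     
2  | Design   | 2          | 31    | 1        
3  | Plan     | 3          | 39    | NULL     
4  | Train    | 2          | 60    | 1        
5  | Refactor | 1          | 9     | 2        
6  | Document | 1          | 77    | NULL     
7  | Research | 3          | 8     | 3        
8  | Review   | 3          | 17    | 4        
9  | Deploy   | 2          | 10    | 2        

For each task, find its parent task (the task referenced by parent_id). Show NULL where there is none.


This is a self-join: tasks is joined to a second copy of itself, matching each row's parent_id to another row's id. Use LEFT JOIN so rows with parent_id=NULL are kept.
  - task 1 (Migrate): parent_id=NULL -> NULL
  - task 2 (Design): parent_id=1 -> Migrate
  - task 3 (Plan): parent_id=NULL -> NULL
  - task 4 (Train): parent_id=1 -> Migrate
  - task 5 (Refactor): parent_id=2 -> Design
  - task 6 (Document): parent_id=NULL -> NULL
  - task 7 (Research): parent_id=3 -> Plan
  - task 8 (Review): parent_id=4 -> Train
  - task 9 (Deploy): parent_id=2 -> Design

SQL:
SELECT a.name AS item, b.name AS parent
FROM tasks a
LEFT JOIN tasks b ON a.parent_id = b.id

Result:
item     | parent 
---------+--------
Migrate  | NULL   
Design   | Migrate
Plan     | NULL   
Train    | Migrate
Refactor | Design 
Document | NULL   
Research | Plan   
Review   | Train  
Deploy   | Design 


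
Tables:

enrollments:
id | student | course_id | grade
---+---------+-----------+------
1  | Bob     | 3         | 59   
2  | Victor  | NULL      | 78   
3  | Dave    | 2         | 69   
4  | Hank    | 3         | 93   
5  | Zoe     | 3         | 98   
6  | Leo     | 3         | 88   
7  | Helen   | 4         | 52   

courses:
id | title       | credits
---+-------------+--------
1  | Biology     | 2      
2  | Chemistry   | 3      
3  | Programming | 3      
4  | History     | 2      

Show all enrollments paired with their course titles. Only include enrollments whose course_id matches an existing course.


INNER JOIN keeps only enrollments rows whose course_id matches an id in courses. Walk through each enrollment:
  - enrollment 1 (Bob): course_id=3 -> matches Programming
  - enrollment 2 (Victor): course_id=NULL, no match -> dropped
  - enrollment 3 (Dave): course_id=2 -> matches Chemistry
  - enrollment 4 (Hank): course_id=3 -> matches Programming
  - enrollment 5 (Zoe): course_id=3 -> matches Programming
  - enrollment 6 (Leo): course_id=3 -> matches Programming
  - enrollment 7 (Helen): course_id=4 -> matches History
So 1 of 7 rows is dropped.

SQL:
SELECT a.student, b.title AS course
FROM enrollments a
INNER JOIN courses b ON a.course_id = b.id

Result:
student | course     
--------+------------
Bob     | Programming
Dave    | Chemistry  
Hank    | Programming
Zoe     | Programming
Leo     | Programming
Helen   | History    


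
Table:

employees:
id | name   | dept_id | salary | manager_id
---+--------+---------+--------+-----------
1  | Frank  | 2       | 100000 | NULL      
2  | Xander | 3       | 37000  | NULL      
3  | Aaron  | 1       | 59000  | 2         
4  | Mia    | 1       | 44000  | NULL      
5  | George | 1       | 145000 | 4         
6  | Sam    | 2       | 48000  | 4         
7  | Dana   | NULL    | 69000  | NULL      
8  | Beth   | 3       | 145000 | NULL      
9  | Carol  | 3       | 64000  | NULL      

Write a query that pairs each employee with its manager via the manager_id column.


This is a self-join: employees is joined to a second copy of itself, matching each row's manager_id to another row's id. Use LEFT JOIN so rows with manager_id=NULL are kept.
  - employee 1 (Frank): manager_id=NULL -> NULL
  - employee 2 (Xander): manager_id=NULL -> NULL
  - employee 3 (Aaron): manager_id=2 -> Xander
  - employee 4 (Mia): manager_id=NULL -> NULL
  - employee 5 (George): manager_id=4 -> Mia
  - employee 6 (Sam): manager_id=4 -> Mia
  - employee 7 (Dana): manager_id=NULL -> NULL
  - employee 8 (Beth): manager_id=NULL -> NULL
  - employee 9 (Carol): manager_id=NULL -> NULL

SQL:
SELECT a.name AS item, b.name AS manager
FROM employees a
LEFT JOIN employees b ON a.manager_id = b.id

Result:
item   | manager
-------+--------
Frank  | NULL   
Xander | NULL   
Aaron  | Xander 
Mia    | NULL   
George | Mia    
Sam    | Mia    
Dana   | NULL   
Beth   | NULL   
Carol  | NULL   


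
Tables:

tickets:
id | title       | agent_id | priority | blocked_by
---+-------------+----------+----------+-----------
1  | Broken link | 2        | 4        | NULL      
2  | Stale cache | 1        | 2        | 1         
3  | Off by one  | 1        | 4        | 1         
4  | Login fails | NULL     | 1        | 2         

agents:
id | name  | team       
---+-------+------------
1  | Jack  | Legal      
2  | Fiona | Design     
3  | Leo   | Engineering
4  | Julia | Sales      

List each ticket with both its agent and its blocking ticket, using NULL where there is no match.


Two LEFT JOINs from the same base table tickets: one to agents via agent_id, one to tickets itself via blocked_by. Both are LEFT so every ticket is preserved.
Match against agents:
  - ticket 1 (Broken link): agent_id=2 -> matches Fiona
  - ticket 2 (Stale cache): agent_id=1 -> matches Jack
  - ticket 3 (Off by one): agent_id=1 -> matches Jack
  - ticket 4 (Login fails): agent_id=NULL, no match -> kept with NULL
Match against tickets (self):
  - ticket 1 (Broken link): blocked_by=NULL -> NULL
  - ticket 2 (Stale cache): blocked_by=1 -> Broken link
  - ticket 3 (Off by one): blocked_by=1 -> Broken link
  - ticket 4 (Login fails): blocked_by=2 -> Stale cache

SQL:
SELECT a.title, b.name AS agent, c.title AS blocked_by
FROM tickets a
LEFT JOIN agents b ON a.agent_id = b.id
LEFT JOIN tickets c ON a.blocked_by = c.id

Result:
title       | agent | blocked_by 
------------+-------+------------
Broken link | Fiona | NULL       
Stale cache | Jack  | Broken link
Off by one  | Jack  | Broken link
Login fails | NULL  | Stale cache


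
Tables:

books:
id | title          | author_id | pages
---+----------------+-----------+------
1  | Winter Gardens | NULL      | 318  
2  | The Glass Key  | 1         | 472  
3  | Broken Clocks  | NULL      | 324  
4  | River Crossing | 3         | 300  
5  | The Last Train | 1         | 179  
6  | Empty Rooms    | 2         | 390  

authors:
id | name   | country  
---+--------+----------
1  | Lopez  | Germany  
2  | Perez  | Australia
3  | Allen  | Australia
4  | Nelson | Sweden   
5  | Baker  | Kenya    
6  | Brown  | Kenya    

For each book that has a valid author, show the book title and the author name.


INNER JOIN keeps only books rows whose author_id matches an id in authors. Walk through each book:
  - book 1 (Winter Gardens): author_id=NULL, no match -> dropped
  - book 2 (The Glass Key): author_id=1 -> matches Lopez
  - book 3 (Broken Clocks): author_id=NULL, no match -> dropped
  - book 4 (River Crossing): author_id=3 -> matches Allen
  - book 5 (The Last Train): author_id=1 -> matches Lopez
  - book 6 (Empty Rooms): author_id=2 -> matches Perez
So 2 of 6 rows are dropped.

SQL:
SELECT a.title, b.name AS author
FROM books a
INNER JOIN authors b ON a.author_id = b.id

Result:
title          | author
---------------+-------
The Glass Key  | Lopez 
River Crossing | Allen 
The Last Train | Lopez 
Empty Rooms    | Perez 
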